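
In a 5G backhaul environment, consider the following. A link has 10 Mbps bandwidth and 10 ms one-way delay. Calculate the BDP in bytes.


Given: bandwidth = 10 Mbps, delay = 10 ms
BDP in bits = 10 * 10^6 * 10 / 1000
BDP in bits = 100000
BDP in bytes = 100000 / 8 = 12500

12500


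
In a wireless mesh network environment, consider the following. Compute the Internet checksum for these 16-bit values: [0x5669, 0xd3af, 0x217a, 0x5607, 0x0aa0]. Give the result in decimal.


Given words: [0x5669, 0xd3af, 0x217a, 0x5607, 0x0aa0]
Step 1: Sum all words
Raw sum = 22121 + 54191 + 8570 + 22023 + 2720 = 109625
Step 2: Fold carry: (44089 + 1) = 44090
One's complement = ~44090 & 0xFFFF = 21445

21445


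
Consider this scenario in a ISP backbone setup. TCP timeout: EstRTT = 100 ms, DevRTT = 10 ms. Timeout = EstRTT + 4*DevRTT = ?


Given: EstRTT = 100 ms, DevRTT = 10 ms
Timeout = EstRTT + 4 * DevRTT
4 * DevRTT = 4 * 10 = 40
Timeout = 100 + 40 = 140 ms

140


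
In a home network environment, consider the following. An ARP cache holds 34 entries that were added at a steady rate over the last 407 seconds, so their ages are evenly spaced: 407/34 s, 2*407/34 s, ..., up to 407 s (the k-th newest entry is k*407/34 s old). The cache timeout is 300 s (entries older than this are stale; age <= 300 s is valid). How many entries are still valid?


Ages are k * 407/34 s for k = 1..34 (spacing = 11.9706 s).
Entry k is valid iff k * 407/34 <= 300 iff k <= 34 * 300 / 407 = 25.0614
n_valid = floor(25.0614) = 25
(n_stale = 34 - 25 = 9)

25


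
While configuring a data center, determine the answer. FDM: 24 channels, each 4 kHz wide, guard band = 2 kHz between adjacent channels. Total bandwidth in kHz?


Given: 24 channels, 4 kHz each, guard = 2 kHz
Channel bandwidth = 24 * 4 = 96 kHz
Guard bands = 23 gaps * 2 kHz = 46 kHz
Total = 96 + 46 = 142 kHz

142


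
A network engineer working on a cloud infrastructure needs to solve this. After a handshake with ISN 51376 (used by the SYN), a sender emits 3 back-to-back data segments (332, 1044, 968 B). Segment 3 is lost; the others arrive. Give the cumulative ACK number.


SYN uses sequence number 51376; first data byte = ISN + 1 = 51377.
Segment 1: SEQ = 51377, len = 332 B, covers [51377, 51708]
Segment 2: SEQ = 51709, len = 1044 B, covers [51709, 52752]
Segment 3: SEQ = 52753, len = 968 B, covers [52753, 53720] [LOST]
In-order data received: bytes [51377, 52752] (segments 1..2).
Segment 3 missing -> gap begins at byte 52753.
Cumulative ACK = next expected in-order byte = 51377 + 332 + 1044 = 52753

52753


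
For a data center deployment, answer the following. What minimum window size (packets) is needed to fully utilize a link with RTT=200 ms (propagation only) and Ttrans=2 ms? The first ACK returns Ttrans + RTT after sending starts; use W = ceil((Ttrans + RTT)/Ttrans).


Given: Ttrans = 2 ms, RTT = 200 ms (= 2 * Tprop, Tprop = 100 ms)
Time until first ACK returns = Ttrans + RTT = 2 + 200 = 202 ms
Need W * Ttrans >= Ttrans + RTT  ->  W >= (Ttrans + RTT) / Ttrans
(Ttrans + RTT) / Ttrans = 202 / 2 = 101
W_min = ceil(101) = 101

101


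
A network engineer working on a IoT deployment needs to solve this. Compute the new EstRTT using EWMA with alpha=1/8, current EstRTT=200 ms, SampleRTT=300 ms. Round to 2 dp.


Given: EstRTT = 200 ms, SampleRTT = 300 ms, alpha = 1/8
New EstRTT = (1 - alpha) * EstRTT + alpha * SampleRTT
(7/8) * 200 = 175
(1/8) * 300 = 37.5
New EstRTT = 175 + 37.5 = 212.5 ms -> 212.50 ms (2 dp)

212.50


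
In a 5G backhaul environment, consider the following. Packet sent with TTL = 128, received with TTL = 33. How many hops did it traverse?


Given: initial TTL = 128, received TTL = 33
Hops = initial TTL - received TTL
Hops = 128 - 33 = 95

95


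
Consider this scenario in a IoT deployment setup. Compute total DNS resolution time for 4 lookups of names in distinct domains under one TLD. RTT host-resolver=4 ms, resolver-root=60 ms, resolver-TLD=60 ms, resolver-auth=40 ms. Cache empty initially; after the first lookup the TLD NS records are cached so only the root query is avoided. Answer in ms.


Lookup 1 (cold cache): local + root + TLD + auth = 4 + 60 + 60 + 40 = 164 ms
Lookups 2..4 (TLD NS cached -> skip root; new domain -> still ask TLD and auth): local + TLD + auth = 4 + 60 + 40 = 104 ms each
Remaining 3 lookups: 3 * 104 = 312 ms
Total = 164 + 312 = 476 ms

476


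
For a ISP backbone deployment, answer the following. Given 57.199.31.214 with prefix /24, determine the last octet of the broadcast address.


Given: IP = 57.199.31.214, prefix = /24
Host bits = 32 - 24 = 8
Network last octet = 214 AND mask = 0
Host part size = 2^8 - 1 = 255
Broadcast last octet = 0 OR 255 = 255

255


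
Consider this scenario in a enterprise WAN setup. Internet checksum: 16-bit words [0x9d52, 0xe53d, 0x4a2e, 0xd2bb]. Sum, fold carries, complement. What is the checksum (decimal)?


Given words: [0x9d52, 0xe53d, 0x4a2e, 0xd2bb]
Step 1: Sum all words
Raw sum = 40274 + 58685 + 18990 + 53947 = 171896
Step 2: Fold carry: (40824 + 2) = 40826
One's complement = ~40826 & 0xFFFF = 24709

24709


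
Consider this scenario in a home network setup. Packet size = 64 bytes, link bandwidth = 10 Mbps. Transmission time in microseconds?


Given: packet = 64 bytes, bandwidth = 10 Mbps
Packet in bits = 64 * 8 = 512 bits
Bandwidth = 10 * 10^6 = 10000000 bps
Time = 512 / 10000000 seconds
Time in us = 512 * 10^6 / 10000000 = 51.2

51.2


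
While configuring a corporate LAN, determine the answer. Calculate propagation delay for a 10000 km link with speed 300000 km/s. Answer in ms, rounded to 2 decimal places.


Given: distance = 10000 km, speed = 300000 km/s
Delay = distance / speed = 10000 / 300000 seconds
Delay in ms = 10000 * 1000 / 300000
Delay = 33.3333 ms
Rounded to 2 dp = 33.33 ms

33.33


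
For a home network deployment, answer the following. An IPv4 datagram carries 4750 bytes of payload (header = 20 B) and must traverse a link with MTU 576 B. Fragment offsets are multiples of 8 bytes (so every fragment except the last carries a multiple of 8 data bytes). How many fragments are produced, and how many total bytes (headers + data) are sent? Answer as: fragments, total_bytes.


Max data per non-final fragment = floor((MTU - header)/8)*8 = floor((576 - 20)/8)*8 = floor(556/8)*8 = 552 B
Final fragment needs no 8-byte alignment: it can carry up to MTU - header = 556 B
Non-final fragments needed = ceil((payload - 556) / 552) = ceil(4194/552) = ceil(7.5978) = 8
Number of fragments = 8 + 1 = 9
Fragment sizes (data): 8 * 552 B + 334 B (last, 334 <= 556 OK)
Total bytes sent = payload + n_frags * header = 4750 + 9*20 = 4750 + 180 = 4930 B

9, 4930


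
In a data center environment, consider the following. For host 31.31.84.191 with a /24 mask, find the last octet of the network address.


Given: IP = 31.31.84.191, prefix = /24
Subnet mask = 255.255.255.0
Last octet of IP: 191
Last octet of mask: 0
Network last octet = 191 AND 0 = 0

0


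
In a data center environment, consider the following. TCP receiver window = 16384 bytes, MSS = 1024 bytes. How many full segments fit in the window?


Given: RWND = 16384 bytes, MSS = 1024 bytes
Full segments = floor(RWND / MSS)
Full segments = floor(16384 / 1024)
Full segments = floor(16.0) = 16

16


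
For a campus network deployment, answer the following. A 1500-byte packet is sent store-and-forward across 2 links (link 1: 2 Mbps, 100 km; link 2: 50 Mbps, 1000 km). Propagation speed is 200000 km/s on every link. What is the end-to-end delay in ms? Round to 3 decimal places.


Packet = 1500 bytes = 12000 bits. Store-and-forward: sum (t_trans + t_prop) per link.
Link 1: t_trans = 12000/(2*10^6) s = 6.0000 ms; t_prop = 100/200000 s = 0.5000 ms; subtotal = 6.5000 ms
Link 2: t_trans = 12000/(50*10^6) s = 0.2400 ms; t_prop = 1000/200000 s = 5.0000 ms; subtotal = 5.2400 ms
End-to-end = 6.5000 + 5.2400 = 11.7400 ms -> 11.740 ms (3 dp)

11.740


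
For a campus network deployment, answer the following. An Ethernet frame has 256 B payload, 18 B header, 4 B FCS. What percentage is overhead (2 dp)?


Given: payload = 256 B, header = 18 B, trailer = 4 B
Overhead bytes = header + trailer = 18 + 4 = 22
Total frame = payload + overhead = 256 + 22 = 278
Overhead % = 22 / 278 * 100 = 7.9137% -> 7.91% (2 dp)

7.91


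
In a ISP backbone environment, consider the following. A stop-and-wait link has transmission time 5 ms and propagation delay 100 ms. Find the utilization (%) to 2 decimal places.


Given: Ttrans = 5 ms, Tprop = 100 ms
RTT = 2 * Tprop = 2 * 100 = 200 ms
U = Ttrans / (Ttrans + RTT)
U = 5 / (5 + 200)
U = 5 / 205 = 0.02439
U% = 2.44%

2.44


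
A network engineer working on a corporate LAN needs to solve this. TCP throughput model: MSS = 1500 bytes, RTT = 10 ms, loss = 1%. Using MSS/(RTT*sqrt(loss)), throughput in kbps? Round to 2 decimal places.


Given: MSS = 1500 bytes, RTT = 10 ms, loss = 1%
RTT in seconds = 10 / 1000 = 0.01
Loss rate = 1% = 0.01
sqrt(loss) = sqrt(0.01) = 0.1
Throughput (bytes/s) = 1500 / (0.01 * 0.1) = 1500000.0000
Throughput (kbps) = 1500000.0000 * 8 / 1000 = 12000.000000 -> 12000.00 kbps (2 dp)

12000.00


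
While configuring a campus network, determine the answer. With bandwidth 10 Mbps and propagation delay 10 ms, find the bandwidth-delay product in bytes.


Given: bandwidth = 10 Mbps, delay = 10 ms
BDP in bits = 10 * 10^6 * 10 / 1000
BDP in bits = 100000
BDP in bytes = 100000 / 8 = 12500

12500


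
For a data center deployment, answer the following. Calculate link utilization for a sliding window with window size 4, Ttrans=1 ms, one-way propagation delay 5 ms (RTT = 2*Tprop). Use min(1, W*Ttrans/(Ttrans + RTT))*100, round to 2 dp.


Given: W = 4, Ttrans = 1 ms, RTT = 10 ms (= 2 * Tprop, Tprop = 5 ms)
Cycle time = Ttrans + RTT = 1 + 10 = 11 ms (first packet sent until its ACK returns)
W * Ttrans = 4 * 1 = 4 ms of sending per cycle
W * Ttrans / (Ttrans + RTT) = 4 / 11 = 0.363636
U = min(1, 0.363636) = 0.363636
U% = 36.36%

36.36


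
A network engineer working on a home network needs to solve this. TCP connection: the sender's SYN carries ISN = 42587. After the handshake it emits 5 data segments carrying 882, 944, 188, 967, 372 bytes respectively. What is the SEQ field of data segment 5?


The SYN occupies sequence number ISN = 42587, so the first data byte is ISN + 1 = 42588.
SEQ of data segment i = (ISN + 1) + sum of payload sizes of segments 1..i-1.
Segment 1: SEQ = 42588, payload = 882 bytes
Segment 2: SEQ = 43470, payload = 944 bytes
Segment 3: SEQ = 44414, payload = 188 bytes
Segment 4: SEQ = 44602, payload = 967 bytes
Segment 5: SEQ = 45569, payload = 372 bytes
SEQ of segment 5 = 42588 + 882 + 944 + 188 + 967 = 45569

45569


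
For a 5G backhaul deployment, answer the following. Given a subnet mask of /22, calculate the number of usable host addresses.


Given: subnet mask /22
Host bits = 32 - 22 = 10
Total addresses = 2^10 = 1024
Usable hosts = 1024 - 2 (network + broadcast) = 1022

1022


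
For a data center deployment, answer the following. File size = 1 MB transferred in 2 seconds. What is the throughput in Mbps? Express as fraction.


Given: file = 1 MB, time = 2 s
File in Mb = 1 * 8 = 8 Mb
Throughput = 8 / 2 Mbps
Throughput = 4 Mbps

4


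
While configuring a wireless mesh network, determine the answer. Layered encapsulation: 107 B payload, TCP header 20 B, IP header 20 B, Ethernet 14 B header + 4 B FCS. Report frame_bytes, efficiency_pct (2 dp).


TCP segment = 107 + 20 = 127 B
IP packet = 127 + 20 = 147 B
Ethernet frame = 147 + 14 + 4 = 165 B
Efficiency = app / frame = 107 / 165 = 0.648485 = 64.8485% -> 64.85% (2 dp)

165, 64.85


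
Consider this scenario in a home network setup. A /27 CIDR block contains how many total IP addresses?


Given: CIDR prefix /27
Host bits = 32 - 27 = 5
Total addresses = 2^5 = 32

32


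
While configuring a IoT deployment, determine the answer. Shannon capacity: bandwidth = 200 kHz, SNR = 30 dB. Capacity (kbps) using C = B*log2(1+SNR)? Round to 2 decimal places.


Given: B = 200 kHz, SNR = 30 dB
SNR linear = 10^(30/10) = 1000
1 + SNR = 1001
log2(1001) = 9.9672262588
C = 200 * 1000 * 9.9672262588 = 1993445.2518 bps
C = 1993.445252 kbps -> 1993.45 kbps (2 dp)

1993.45


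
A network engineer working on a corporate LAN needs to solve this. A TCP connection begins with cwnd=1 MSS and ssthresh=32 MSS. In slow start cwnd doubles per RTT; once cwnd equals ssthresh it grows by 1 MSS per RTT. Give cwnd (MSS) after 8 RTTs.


RTT 0: cwnd = 1 MSS (initial)
RTT 1: cwnd = 2 MSS (slow start, doubled)
RTT 2: cwnd = 4 MSS (slow start, doubled)
RTT 3: cwnd = 8 MSS (slow start, doubled)
RTT 4: cwnd = 16 MSS (slow start, doubled)
RTT 5: cwnd = 32 MSS (slow start, doubled)
RTT 6: cwnd = 33 MSS (congestion avoidance, +1)
RTT 7: cwnd = 34 MSS (congestion avoidance, +1)
RTT 8: cwnd = 35 MSS (congestion avoidance, +1)

35


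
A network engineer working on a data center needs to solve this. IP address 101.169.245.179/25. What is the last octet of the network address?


Given: IP = 101.169.245.179, prefix = /25
Subnet mask = 255.255.255.128
Last octet of IP: 179
Last octet of mask: 128
Network last octet = 179 AND 128 = 128

128


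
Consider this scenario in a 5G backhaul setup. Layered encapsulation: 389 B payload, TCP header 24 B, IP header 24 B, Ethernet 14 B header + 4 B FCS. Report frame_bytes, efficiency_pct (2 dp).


TCP segment = 389 + 24 = 413 B
IP packet = 413 + 24 = 437 B
Ethernet frame = 437 + 14 + 4 = 455 B
Efficiency = app / frame = 389 / 455 = 0.854945 = 85.4945% -> 85.49% (2 dp)

455, 85.49


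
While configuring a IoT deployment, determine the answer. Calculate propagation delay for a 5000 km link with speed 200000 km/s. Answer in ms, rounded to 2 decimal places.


Given: distance = 5000 km, speed = 200000 km/s
Delay = distance / speed = 5000 / 200000 seconds
Delay in ms = 5000 * 1000 / 200000
Delay = 25.0000 ms
Rounded to 2 dp = 25.00 ms

25.00


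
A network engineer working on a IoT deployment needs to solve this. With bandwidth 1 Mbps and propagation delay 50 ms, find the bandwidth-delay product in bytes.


Given: bandwidth = 1 Mbps, delay = 50 ms
BDP in bits = 1 * 10^6 * 50 / 1000
BDP in bits = 50000
BDP in bytes = 50000 / 8 = 6250

6250


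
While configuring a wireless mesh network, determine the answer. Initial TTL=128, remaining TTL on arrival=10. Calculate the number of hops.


Given: initial TTL = 128, received TTL = 10
Hops = initial TTL - received TTL
Hops = 128 - 10 = 118

118


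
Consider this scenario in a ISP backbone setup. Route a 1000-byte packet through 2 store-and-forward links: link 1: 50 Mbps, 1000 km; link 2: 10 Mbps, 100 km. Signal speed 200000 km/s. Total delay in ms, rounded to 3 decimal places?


Packet = 1000 bytes = 8000 bits. Store-and-forward: sum (t_trans + t_prop) per link.
Link 1: t_trans = 8000/(50*10^6) s = 0.1600 ms; t_prop = 1000/200000 s = 5.0000 ms; subtotal = 5.1600 ms
Link 2: t_trans = 8000/(10*10^6) s = 0.8000 ms; t_prop = 100/200000 s = 0.5000 ms; subtotal = 1.3000 ms
End-to-end = 5.1600 + 1.3000 = 6.4600 ms -> 6.460 ms (3 dp)

6.460


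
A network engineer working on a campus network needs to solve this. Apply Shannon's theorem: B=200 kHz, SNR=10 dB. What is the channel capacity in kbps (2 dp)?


Given: B = 200 kHz, SNR = 10 dB
SNR linear = 10^(10/10) = 10
1 + SNR = 11
log2(11) = 3.4594316186
C = 200 * 1000 * 3.4594316186 = 691886.3237 bps
C = 691.886324 kbps -> 691.89 kbps (2 dp)

691.89


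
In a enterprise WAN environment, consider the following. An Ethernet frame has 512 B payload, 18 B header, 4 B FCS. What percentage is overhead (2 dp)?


Given: payload = 512 B, header = 18 B, trailer = 4 B
Overhead bytes = header + trailer = 18 + 4 = 22
Total frame = payload + overhead = 512 + 22 = 534
Overhead % = 22 / 534 * 100 = 4.1199% -> 4.12% (2 dp)

4.12


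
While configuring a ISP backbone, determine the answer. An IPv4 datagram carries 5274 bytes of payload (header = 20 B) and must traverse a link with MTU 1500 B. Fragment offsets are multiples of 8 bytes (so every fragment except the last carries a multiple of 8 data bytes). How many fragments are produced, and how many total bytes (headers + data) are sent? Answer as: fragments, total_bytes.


Max data per non-final fragment = floor((MTU - header)/8)*8 = floor((1500 - 20)/8)*8 = floor(1480/8)*8 = 1480 B
Final fragment needs no 8-byte alignment: it can carry up to MTU - header = 1480 B
Non-final fragments needed = ceil((payload - 1480) / 1480) = ceil(3794/1480) = ceil(2.5635) = 3
Number of fragments = 3 + 1 = 4
Fragment sizes (data): 3 * 1480 B + 834 B (last, 834 <= 1480 OK)
Total bytes sent = payload + n_frags * header = 5274 + 4*20 = 5274 + 80 = 5354 B

4, 5354


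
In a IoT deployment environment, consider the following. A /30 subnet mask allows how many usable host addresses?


Given: subnet mask /30
Host bits = 32 - 30 = 2
Total addresses = 2^2 = 4
Usable hosts = 4 - 2 (network + broadcast) = 2

2


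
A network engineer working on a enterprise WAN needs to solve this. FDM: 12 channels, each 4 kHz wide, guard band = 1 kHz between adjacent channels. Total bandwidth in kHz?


Given: 12 channels, 4 kHz each, guard = 1 kHz
Channel bandwidth = 12 * 4 = 48 kHz
Guard bands = 11 gaps * 1 kHz = 11 kHz
Total = 48 + 11 = 59 kHz

59


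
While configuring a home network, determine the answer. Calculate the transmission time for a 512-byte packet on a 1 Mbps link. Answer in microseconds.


Given: packet = 512 bytes, bandwidth = 1 Mbps
Packet in bits = 512 * 8 = 4096 bits
Bandwidth = 1 * 10^6 = 1000000 bps
Time = 4096 / 1000000 seconds
Time in us = 4096 * 10^6 / 1000000 = 4096

4096


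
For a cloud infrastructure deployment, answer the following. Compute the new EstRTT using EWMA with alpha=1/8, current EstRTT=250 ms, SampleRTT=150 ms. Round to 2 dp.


Given: EstRTT = 250 ms, SampleRTT = 150 ms, alpha = 1/8
New EstRTT = (1 - alpha) * EstRTT + alpha * SampleRTT
(7/8) * 250 = 218.75
(1/8) * 150 = 18.75
New EstRTT = 218.75 + 18.75 = 237.5 ms -> 237.50 ms (2 dp)

237.50


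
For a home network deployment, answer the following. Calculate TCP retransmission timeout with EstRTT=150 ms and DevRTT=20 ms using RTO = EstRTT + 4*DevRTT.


Given: EstRTT = 150 ms, DevRTT = 20 ms
Timeout = EstRTT + 4 * DevRTT
4 * DevRTT = 4 * 20 = 80
Timeout = 150 + 80 = 230 ms

230


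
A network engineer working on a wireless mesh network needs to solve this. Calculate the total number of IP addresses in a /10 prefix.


Given: CIDR prefix /10
Host bits = 32 - 10 = 22
Total addresses = 2^22 = 4194304

4194304


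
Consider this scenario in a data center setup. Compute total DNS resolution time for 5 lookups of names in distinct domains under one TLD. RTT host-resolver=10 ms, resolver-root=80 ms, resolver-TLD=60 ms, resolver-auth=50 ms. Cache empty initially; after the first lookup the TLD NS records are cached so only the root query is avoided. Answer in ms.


Lookup 1 (cold cache): local + root + TLD + auth = 10 + 80 + 60 + 50 = 200 ms
Lookups 2..5 (TLD NS cached -> skip root; new domain -> still ask TLD and auth): local + TLD + auth = 10 + 60 + 50 = 120 ms each
Remaining 4 lookups: 4 * 120 = 480 ms
Total = 200 + 480 = 680 ms

680


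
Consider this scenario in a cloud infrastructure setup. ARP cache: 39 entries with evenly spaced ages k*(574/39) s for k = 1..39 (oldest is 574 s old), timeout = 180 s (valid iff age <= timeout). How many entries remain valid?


Ages are k * 574/39 s for k = 1..39 (spacing = 14.7179 s).
Entry k is valid iff k * 574/39 <= 180 iff k <= 39 * 180 / 574 = 12.2300
n_valid = floor(12.2300) = 12
(n_stale = 39 - 12 = 27)

12


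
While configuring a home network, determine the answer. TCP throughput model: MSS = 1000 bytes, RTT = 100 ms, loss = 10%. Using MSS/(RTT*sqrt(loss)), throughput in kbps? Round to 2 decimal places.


Given: MSS = 1000 bytes, RTT = 100 ms, loss = 10%
RTT in seconds = 100 / 1000 = 0.1
Loss rate = 10% = 0.1
sqrt(loss) = sqrt(0.1) = 0.316227766017
Throughput (bytes/s) = 1000 / (0.1 * 0.316227766017) = 31622.7766
Throughput (kbps) = 31622.7766 * 8 / 1000 = 252.982213 -> 252.98 kbps (2 dp)

252.98


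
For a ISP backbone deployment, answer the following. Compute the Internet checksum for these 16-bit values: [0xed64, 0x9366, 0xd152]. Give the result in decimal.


Given words: [0xed64, 0x9366, 0xd152]
Step 1: Sum all words
Raw sum = 60772 + 37734 + 53586 = 152092
Step 2: Fold carry: (21020 + 2) = 21022
One's complement = ~21022 & 0xFFFF = 44513

44513


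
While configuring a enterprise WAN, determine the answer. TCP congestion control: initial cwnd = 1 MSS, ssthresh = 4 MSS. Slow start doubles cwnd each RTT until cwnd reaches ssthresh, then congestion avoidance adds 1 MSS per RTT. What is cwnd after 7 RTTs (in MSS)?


RTT 0: cwnd = 1 MSS (initial)
RTT 1: cwnd = 2 MSS (slow start, doubled)
RTT 2: cwnd = 4 MSS (slow start, doubled)
RTT 3: cwnd = 5 MSS (congestion avoidance, +1)
RTT 4: cwnd = 6 MSS (congestion avoidance, +1)
RTT 5: cwnd = 7 MSS (congestion avoidance, +1)
RTT 6: cwnd = 8 MSS (congestion avoidance, +1)
RTT 7: cwnd = 9 MSS (congestion avoidance, +1)

9


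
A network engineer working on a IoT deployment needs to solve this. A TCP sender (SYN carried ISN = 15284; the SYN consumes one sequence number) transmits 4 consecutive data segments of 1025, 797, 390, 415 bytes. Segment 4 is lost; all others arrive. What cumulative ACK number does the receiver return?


SYN uses sequence number 15284; first data byte = ISN + 1 = 15285.
Segment 1: SEQ = 15285, len = 1025 B, covers [15285, 16309]
Segment 2: SEQ = 16310, len = 797 B, covers [16310, 17106]
Segment 3: SEQ = 17107, len = 390 B, covers [17107, 17496]
Segment 4: SEQ = 17497, len = 415 B, covers [17497, 17911] [LOST]
In-order data received: bytes [15285, 17496] (segments 1..3).
Segment 4 missing -> gap begins at byte 17497.
Cumulative ACK = next expected in-order byte = 15285 + 1025 + 797 + 390 = 17497

17497


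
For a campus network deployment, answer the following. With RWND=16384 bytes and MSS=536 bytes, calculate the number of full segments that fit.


Given: RWND = 16384 bytes, MSS = 536 bytes
Full segments = floor(RWND / MSS)
Full segments = floor(16384 / 536)
Full segments = floor(30.5672) = 30

30


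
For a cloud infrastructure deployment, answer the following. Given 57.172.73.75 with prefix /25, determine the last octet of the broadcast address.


Given: IP = 57.172.73.75, prefix = /25
Host bits = 32 - 25 = 7
Network last octet = 75 AND mask = 0
Host part size = 2^7 - 1 = 127
Broadcast last octet = 0 OR 127 = 127

127


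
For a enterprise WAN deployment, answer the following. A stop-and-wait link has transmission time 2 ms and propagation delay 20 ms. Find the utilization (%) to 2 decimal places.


Given: Ttrans = 2 ms, Tprop = 20 ms
RTT = 2 * Tprop = 2 * 20 = 40 ms
U = Ttrans / (Ttrans + RTT)
U = 2 / (2 + 40)
U = 2 / 42 = 0.047619
U% = 4.76%

4.76


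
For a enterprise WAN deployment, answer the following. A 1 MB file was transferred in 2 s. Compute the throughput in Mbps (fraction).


Given: file = 1 MB, time = 2 s
File in Mb = 1 * 8 = 8 Mb
Throughput = 8 / 2 Mbps
Throughput = 4 Mbps

4


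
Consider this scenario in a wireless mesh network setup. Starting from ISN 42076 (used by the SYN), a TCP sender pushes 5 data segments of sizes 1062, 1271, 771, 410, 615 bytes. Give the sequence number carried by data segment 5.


The SYN occupies sequence number ISN = 42076, so the first data byte is ISN + 1 = 42077.
SEQ of data segment i = (ISN + 1) + sum of payload sizes of segments 1..i-1.
Segment 1: SEQ = 42077, payload = 1062 bytes
Segment 2: SEQ = 43139, payload = 1271 bytes
Segment 3: SEQ = 44410, payload = 771 bytes
Segment 4: SEQ = 45181, payload = 410 bytes
Segment 5: SEQ = 45591, payload = 615 bytes
SEQ of segment 5 = 42077 + 1062 + 1271 + 771 + 410 = 45591

45591


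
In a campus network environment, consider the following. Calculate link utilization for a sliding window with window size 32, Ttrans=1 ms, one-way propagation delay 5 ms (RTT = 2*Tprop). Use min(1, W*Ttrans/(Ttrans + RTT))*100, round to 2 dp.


Given: W = 32, Ttrans = 1 ms, RTT = 10 ms (= 2 * Tprop, Tprop = 5 ms)
Cycle time = Ttrans + RTT = 1 + 10 = 11 ms (first packet sent until its ACK returns)
W * Ttrans = 32 * 1 = 32 ms of sending per cycle
W * Ttrans / (Ttrans + RTT) = 32 / 11 = 2.909091
U = min(1, 2.909091) = 1.000000
U% = 100.00%

100.00


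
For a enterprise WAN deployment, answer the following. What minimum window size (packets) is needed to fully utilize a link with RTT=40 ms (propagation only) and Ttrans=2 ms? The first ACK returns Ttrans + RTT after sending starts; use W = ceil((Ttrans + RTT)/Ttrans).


Given: Ttrans = 2 ms, RTT = 40 ms (= 2 * Tprop, Tprop = 20 ms)
Time until first ACK returns = Ttrans + RTT = 2 + 40 = 42 ms
Need W * Ttrans >= Ttrans + RTT  ->  W >= (Ttrans + RTT) / Ttrans
(Ttrans + RTT) / Ttrans = 42 / 2 = 21
W_min = ceil(21) = 21

21


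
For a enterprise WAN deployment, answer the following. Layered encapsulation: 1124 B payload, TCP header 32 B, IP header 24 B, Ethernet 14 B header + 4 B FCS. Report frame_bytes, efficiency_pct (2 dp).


TCP segment = 1124 + 32 = 1156 B
IP packet = 1156 + 24 = 1180 B
Ethernet frame = 1180 + 14 + 4 = 1198 B
Efficiency = app / frame = 1124 / 1198 = 0.938230 = 93.8230% -> 93.82% (2 dp)

1198, 93.82


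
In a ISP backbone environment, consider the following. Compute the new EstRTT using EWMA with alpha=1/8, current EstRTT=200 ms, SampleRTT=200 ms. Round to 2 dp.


Given: EstRTT = 200 ms, SampleRTT = 200 ms, alpha = 1/8
New EstRTT = (1 - alpha) * EstRTT + alpha * SampleRTT
(7/8) * 200 = 175
(1/8) * 200 = 25
New EstRTT = 175 + 25 = 200 ms -> 200.00 ms (2 dp)

200.00


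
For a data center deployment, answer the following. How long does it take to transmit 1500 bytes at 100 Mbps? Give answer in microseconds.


Given: packet = 1500 bytes, bandwidth = 100 Mbps
Packet in bits = 1500 * 8 = 12000 bits
Bandwidth = 100 * 10^6 = 100000000 bps
Time = 12000 / 100000000 seconds
Time in us = 12000 * 10^6 / 100000000 = 120

120


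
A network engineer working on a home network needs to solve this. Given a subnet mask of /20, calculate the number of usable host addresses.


Given: subnet mask /20
Host bits = 32 - 20 = 12
Total addresses = 2^12 = 4096
Usable hosts = 4096 - 2 (network + broadcast) = 4094

4094


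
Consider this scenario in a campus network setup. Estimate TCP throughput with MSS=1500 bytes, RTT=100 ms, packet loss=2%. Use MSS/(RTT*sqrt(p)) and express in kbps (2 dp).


Given: MSS = 1500 bytes, RTT = 100 ms, loss = 2%
RTT in seconds = 100 / 1000 = 0.1
Loss rate = 2% = 0.02
sqrt(loss) = sqrt(0.02) = 0.141421356237
Throughput (bytes/s) = 1500 / (0.1 * 0.141421356237) = 106066.0172
Throughput (kbps) = 106066.0172 * 8 / 1000 = 848.528137 -> 848.53 kbps (2 dp)

848.53


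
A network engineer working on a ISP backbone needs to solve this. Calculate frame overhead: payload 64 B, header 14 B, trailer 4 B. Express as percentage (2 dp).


Given: payload = 64 B, header = 14 B, trailer = 4 B
Overhead bytes = header + trailer = 14 + 4 = 18
Total frame = payload + overhead = 64 + 18 = 82
Overhead % = 18 / 82 * 100 = 21.9512% -> 21.95% (2 dp)

21.95


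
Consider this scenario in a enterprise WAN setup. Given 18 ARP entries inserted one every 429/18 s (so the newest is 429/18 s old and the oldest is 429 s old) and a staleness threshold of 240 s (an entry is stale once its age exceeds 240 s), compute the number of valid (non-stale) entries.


Ages are k * 429/18 s for k = 1..18 (spacing = 23.8333 s).
Entry k is valid iff k * 429/18 <= 240 iff k <= 18 * 240 / 429 = 10.0699
n_valid = floor(10.0699) = 10
(n_stale = 18 - 10 = 8)

10


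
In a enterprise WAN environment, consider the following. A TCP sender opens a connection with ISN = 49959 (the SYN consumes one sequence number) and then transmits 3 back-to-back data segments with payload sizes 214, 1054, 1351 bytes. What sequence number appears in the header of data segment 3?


The SYN occupies sequence number ISN = 49959, so the first data byte is ISN + 1 = 49960.
SEQ of data segment i = (ISN + 1) + sum of payload sizes of segments 1..i-1.
Segment 1: SEQ = 49960, payload = 214 bytes
Segment 2: SEQ = 50174, payload = 1054 bytes
Segment 3: SEQ = 51228, payload = 1351 bytes
SEQ of segment 3 = 49960 + 214 + 1054 = 51228

51228


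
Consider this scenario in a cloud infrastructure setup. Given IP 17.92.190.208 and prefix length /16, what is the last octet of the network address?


Given: IP = 17.92.190.208, prefix = /16
Subnet mask = 255.255.0.0
Last octet of IP: 208
Last octet of mask: 0
Network last octet = 208 AND 0 = 0

0


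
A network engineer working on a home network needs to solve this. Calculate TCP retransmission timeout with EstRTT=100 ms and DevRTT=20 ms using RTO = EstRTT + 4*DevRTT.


Given: EstRTT = 100 ms, DevRTT = 20 ms
Timeout = EstRTT + 4 * DevRTT
4 * DevRTT = 4 * 20 = 80
Timeout = 100 + 80 = 180 ms

180


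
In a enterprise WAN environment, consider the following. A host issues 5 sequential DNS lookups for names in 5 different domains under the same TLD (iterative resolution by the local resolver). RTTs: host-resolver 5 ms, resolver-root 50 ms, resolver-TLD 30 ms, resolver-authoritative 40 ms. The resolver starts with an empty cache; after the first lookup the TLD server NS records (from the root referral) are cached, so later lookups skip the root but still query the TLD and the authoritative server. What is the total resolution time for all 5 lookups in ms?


Lookup 1 (cold cache): local + root + TLD + auth = 5 + 50 + 30 + 40 = 125 ms
Lookups 2..5 (TLD NS cached -> skip root; new domain -> still ask TLD and auth): local + TLD + auth = 5 + 30 + 40 = 75 ms each
Remaining 4 lookups: 4 * 75 = 300 ms
Total = 125 + 300 = 425 ms

425


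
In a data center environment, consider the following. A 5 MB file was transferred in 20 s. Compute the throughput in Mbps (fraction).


Given: file = 5 MB, time = 20 s
File in Mb = 5 * 8 = 40 Mb
Throughput = 40 / 20 Mbps
Throughput = 2 Mbps

2


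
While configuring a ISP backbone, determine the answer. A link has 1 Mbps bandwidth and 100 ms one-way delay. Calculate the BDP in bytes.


Given: bandwidth = 1 Mbps, delay = 100 ms
BDP in bits = 1 * 10^6 * 100 / 1000
BDP in bits = 100000
BDP in bytes = 100000 / 8 = 12500

12500


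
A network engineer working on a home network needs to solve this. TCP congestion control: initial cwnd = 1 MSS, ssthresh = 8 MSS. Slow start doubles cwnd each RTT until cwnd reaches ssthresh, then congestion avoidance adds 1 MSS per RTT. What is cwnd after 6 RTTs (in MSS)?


RTT 0: cwnd = 1 MSS (initial)
RTT 1: cwnd = 2 MSS (slow start, doubled)
RTT 2: cwnd = 4 MSS (slow start, doubled)
RTT 3: cwnd = 8 MSS (slow start, doubled)
RTT 4: cwnd = 9 MSS (congestion avoidance, +1)
RTT 5: cwnd = 10 MSS (congestion avoidance, +1)
RTT 6: cwnd = 11 MSS (congestion avoidance, +1)

11


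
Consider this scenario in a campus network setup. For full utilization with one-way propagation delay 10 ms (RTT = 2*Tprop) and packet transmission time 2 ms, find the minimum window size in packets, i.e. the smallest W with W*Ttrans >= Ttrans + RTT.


Given: Ttrans = 2 ms, RTT = 20 ms (= 2 * Tprop, Tprop = 10 ms)
Time until first ACK returns = Ttrans + RTT = 2 + 20 = 22 ms
Need W * Ttrans >= Ttrans + RTT  ->  W >= (Ttrans + RTT) / Ttrans
(Ttrans + RTT) / Ttrans = 22 / 2 = 11
W_min = ceil(11) = 11

11


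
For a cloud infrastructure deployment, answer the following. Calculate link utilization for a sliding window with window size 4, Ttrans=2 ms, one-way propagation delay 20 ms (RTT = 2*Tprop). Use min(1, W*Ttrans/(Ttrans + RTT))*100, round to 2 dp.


Given: W = 4, Ttrans = 2 ms, RTT = 40 ms (= 2 * Tprop, Tprop = 20 ms)
Cycle time = Ttrans + RTT = 2 + 40 = 42 ms (first packet sent until its ACK returns)
W * Ttrans = 4 * 2 = 8 ms of sending per cycle
W * Ttrans / (Ttrans + RTT) = 8 / 42 = 0.190476
U = min(1, 0.190476) = 0.190476
U% = 19.05%

19.05


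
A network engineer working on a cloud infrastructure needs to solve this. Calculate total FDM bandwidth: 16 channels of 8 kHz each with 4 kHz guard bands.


Given: 16 channels, 8 kHz each, guard = 4 kHz
Channel bandwidth = 16 * 8 = 128 kHz
Guard bands = 15 gaps * 4 kHz = 60 kHz
Total = 128 + 60 = 188 kHz

188


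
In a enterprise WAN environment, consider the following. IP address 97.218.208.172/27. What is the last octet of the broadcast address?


Given: IP = 97.218.208.172, prefix = /27
Host bits = 32 - 27 = 5
Network last octet = 172 AND mask = 160
Host part size = 2^5 - 1 = 31
Broadcast last octet = 160 OR 31 = 191

191


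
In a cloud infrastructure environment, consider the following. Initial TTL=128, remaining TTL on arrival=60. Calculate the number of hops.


Given: initial TTL = 128, received TTL = 60
Hops = initial TTL - received TTL
Hops = 128 - 60 = 68

68


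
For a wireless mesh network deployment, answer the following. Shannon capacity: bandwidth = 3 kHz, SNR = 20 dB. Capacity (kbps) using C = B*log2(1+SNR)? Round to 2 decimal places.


Given: B = 3 kHz, SNR = 20 dB
SNR linear = 10^(20/10) = 100
1 + SNR = 101
log2(101) = 6.6582114828
C = 3 * 1000 * 6.6582114828 = 19974.6344 bps
C = 19.974634 kbps -> 19.97 kbps (2 dp)

19.97


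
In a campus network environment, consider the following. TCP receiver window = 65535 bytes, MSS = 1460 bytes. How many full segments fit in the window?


Given: RWND = 65535 bytes, MSS = 1460 bytes
Full segments = floor(RWND / MSS)
Full segments = floor(65535 / 1460)
Full segments = floor(44.887) = 44

44


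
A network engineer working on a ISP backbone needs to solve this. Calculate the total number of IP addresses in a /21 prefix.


Given: CIDR prefix /21
Host bits = 32 - 21 = 11
Total addresses = 2^11 = 2048

2048


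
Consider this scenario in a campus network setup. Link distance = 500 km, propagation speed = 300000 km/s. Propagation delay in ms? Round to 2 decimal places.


Given: distance = 500 km, speed = 300000 km/s
Delay = distance / speed = 500 / 300000 seconds
Delay in ms = 500 * 1000 / 300000
Delay = 1.6667 ms
Rounded to 2 dp = 1.67 ms

1.67


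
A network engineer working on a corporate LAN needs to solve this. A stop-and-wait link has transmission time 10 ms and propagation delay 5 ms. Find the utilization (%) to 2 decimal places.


Given: Ttrans = 10 ms, Tprop = 5 ms
RTT = 2 * Tprop = 2 * 5 = 10 ms
U = Ttrans / (Ttrans + RTT)
U = 10 / (10 + 10)
U = 10 / 20 = 0.5
U% = 50.00%

50.00


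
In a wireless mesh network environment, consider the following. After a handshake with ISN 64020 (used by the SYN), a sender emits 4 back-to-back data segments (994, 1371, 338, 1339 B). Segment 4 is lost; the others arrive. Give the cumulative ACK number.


SYN uses sequence number 64020; first data byte = ISN + 1 = 64021.
Segment 1: SEQ = 64021, len = 994 B, covers [64021, 65014]
Segment 2: SEQ = 65015, len = 1371 B, covers [65015, 66385]
Segment 3: SEQ = 66386, len = 338 B, covers [66386, 66723]
Segment 4: SEQ = 66724, len = 1339 B, covers [66724, 68062] [LOST]
In-order data received: bytes [64021, 66723] (segments 1..3).
Segment 4 missing -> gap begins at byte 66724.
Cumulative ACK = next expected in-order byte = 64021 + 994 + 1371 + 338 = 66724

66724


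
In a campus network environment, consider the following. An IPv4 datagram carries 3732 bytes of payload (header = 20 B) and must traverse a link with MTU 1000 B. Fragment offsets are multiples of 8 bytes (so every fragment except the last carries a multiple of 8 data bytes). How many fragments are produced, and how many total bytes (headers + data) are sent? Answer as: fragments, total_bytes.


Max data per non-final fragment = floor((MTU - header)/8)*8 = floor((1000 - 20)/8)*8 = floor(980/8)*8 = 976 B
Final fragment needs no 8-byte alignment: it can carry up to MTU - header = 980 B
Non-final fragments needed = ceil((payload - 980) / 976) = ceil(2752/976) = ceil(2.8197) = 3
Number of fragments = 3 + 1 = 4
Fragment sizes (data): 3 * 976 B + 804 B (last, 804 <= 980 OK)
Total bytes sent = payload + n_frags * header = 3732 + 4*20 = 3732 + 80 = 3812 B

4, 3812


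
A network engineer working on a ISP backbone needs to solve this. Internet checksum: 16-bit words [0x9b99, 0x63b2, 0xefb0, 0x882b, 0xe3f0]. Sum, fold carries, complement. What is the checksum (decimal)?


Given words: [0x9b99, 0x63b2, 0xefb0, 0x882b, 0xe3f0]
Step 1: Sum all words
Raw sum = 39833 + 25522 + 61360 + 34859 + 58352 = 219926
Step 2: Fold carry: (23318 + 3) = 23321
One's complement = ~23321 & 0xFFFF = 42214

42214


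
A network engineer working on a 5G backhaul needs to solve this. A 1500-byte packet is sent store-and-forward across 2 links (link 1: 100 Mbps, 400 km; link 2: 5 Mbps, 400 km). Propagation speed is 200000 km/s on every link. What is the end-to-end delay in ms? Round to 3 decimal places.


Packet = 1500 bytes = 12000 bits. Store-and-forward: sum (t_trans + t_prop) per link.
Link 1: t_trans = 12000/(100*10^6) s = 0.1200 ms; t_prop = 400/200000 s = 2.0000 ms; subtotal = 2.1200 ms
Link 2: t_trans = 12000/(5*10^6) s = 2.4000 ms; t_prop = 400/200000 s = 2.0000 ms; subtotal = 4.4000 ms
End-to-end = 2.1200 + 4.4000 = 6.5200 ms -> 6.520 ms (3 dp)

6.520


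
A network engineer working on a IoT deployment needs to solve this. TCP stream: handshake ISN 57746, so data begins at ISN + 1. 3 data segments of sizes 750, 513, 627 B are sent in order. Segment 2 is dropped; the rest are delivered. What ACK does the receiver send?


SYN uses sequence number 57746; first data byte = ISN + 1 = 57747.
Segment 1: SEQ = 57747, len = 750 B, covers [57747, 58496]
Segment 2: SEQ = 58497, len = 513 B, covers [58497, 59009] [LOST]
Segment 3: SEQ = 59010, len = 627 B, covers [59010, 59636]
In-order data received: bytes [57747, 58496] (segments 1..1).
Segment 2 missing -> gap begins at byte 58497; later segments buffered out of order.
Cumulative ACK = next expected in-order byte = 57747 + 750 = 58497

58497


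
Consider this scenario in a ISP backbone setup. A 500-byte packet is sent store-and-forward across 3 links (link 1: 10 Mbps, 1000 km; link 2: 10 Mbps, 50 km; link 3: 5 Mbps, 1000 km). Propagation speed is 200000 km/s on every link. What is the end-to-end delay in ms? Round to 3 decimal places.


Packet = 500 bytes = 4000 bits. Store-and-forward: sum (t_trans + t_prop) per link.
Link 1: t_trans = 4000/(10*10^6) s = 0.4000 ms; t_prop = 1000/200000 s = 5.0000 ms; subtotal = 5.4000 ms
Link 2: t_trans = 4000/(10*10^6) s = 0.4000 ms; t_prop = 50/200000 s = 0.2500 ms; subtotal = 0.6500 ms
Link 3: t_trans = 4000/(5*10^6) s = 0.8000 ms; t_prop = 1000/200000 s = 5.0000 ms; subtotal = 5.8000 ms
End-to-end = 5.4000 + 0.6500 + 5.8000 = 11.8500 ms -> 11.850 ms (3 dp)

11.850


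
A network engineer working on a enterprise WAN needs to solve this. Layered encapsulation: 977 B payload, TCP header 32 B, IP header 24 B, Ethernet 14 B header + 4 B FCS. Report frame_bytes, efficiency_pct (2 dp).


TCP segment = 977 + 32 = 1009 B
IP packet = 1009 + 24 = 1033 B
Ethernet frame = 1033 + 14 + 4 = 1051 B
Efficiency = app / frame = 977 / 1051 = 0.929591 = 92.9591% -> 92.96% (2 dp)

1051, 92.96


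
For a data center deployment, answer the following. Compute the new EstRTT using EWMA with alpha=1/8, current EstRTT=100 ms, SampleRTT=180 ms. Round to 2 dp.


Given: EstRTT = 100 ms, SampleRTT = 180 ms, alpha = 1/8
New EstRTT = (1 - alpha) * EstRTT + alpha * SampleRTT
(7/8) * 100 = 87.5
(1/8) * 180 = 22.5
New EstRTT = 87.5 + 22.5 = 110 ms -> 110.00 ms (2 dp)

110.00


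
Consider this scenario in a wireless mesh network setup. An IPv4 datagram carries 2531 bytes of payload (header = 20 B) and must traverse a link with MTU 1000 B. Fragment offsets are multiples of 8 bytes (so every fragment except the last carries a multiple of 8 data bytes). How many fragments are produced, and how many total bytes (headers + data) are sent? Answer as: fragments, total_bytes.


Max data per non-final fragment = floor((MTU - header)/8)*8 = floor((1000 - 20)/8)*8 = floor(980/8)*8 = 976 B
Final fragment needs no 8-byte alignment: it can carry up to MTU - header = 980 B
Non-final fragments needed = ceil((payload - 980) / 976) = ceil(1551/976) = ceil(1.5891) = 2
Number of fragments = 2 + 1 = 3
Fragment sizes (data): 2 * 976 B + 579 B (last, 579 <= 980 OK)
Total bytes sent = payload + n_frags * header = 2531 + 3*20 = 2531 + 60 = 2591 B

3, 2591
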